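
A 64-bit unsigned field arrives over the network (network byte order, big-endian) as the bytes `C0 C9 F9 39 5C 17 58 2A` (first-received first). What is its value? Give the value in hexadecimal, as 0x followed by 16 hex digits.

0xC0C9F9395C17582A

Big-endian stores the most-significant byte at the lowest address.
The bytes are already most-significant first: 0xC0C9F9395C17582A.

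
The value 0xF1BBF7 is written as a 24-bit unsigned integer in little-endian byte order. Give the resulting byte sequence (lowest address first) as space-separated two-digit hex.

Split into bytes (most-significant first): F1 BB F7.
Little-endian stores the least-significant byte at the lowest address.
So at ascending addresses the bytes are F7 BB F1.

F7 BB F1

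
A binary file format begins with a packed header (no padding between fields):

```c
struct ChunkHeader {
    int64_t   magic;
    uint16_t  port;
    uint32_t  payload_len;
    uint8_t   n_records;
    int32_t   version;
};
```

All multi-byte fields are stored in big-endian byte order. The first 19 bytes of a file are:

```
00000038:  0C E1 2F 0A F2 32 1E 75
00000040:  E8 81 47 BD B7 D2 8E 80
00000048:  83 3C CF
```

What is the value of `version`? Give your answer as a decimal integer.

-2138882865

`version` follows `magic` (8 B), `port` (2 B), `payload_len` (4 B), `n_records` (1 B), so it starts at offset 8 + 2 + 4 + 1 = 15 and occupies 4 bytes.
Bytes at offsets 15..18: 80 83 3C CF.
Big-endian stores the most-significant byte at the lowest address.
The bytes are already most-significant first: 0x80833CCF.
Top bit is set, so as a signed 32-bit value this is 0x80833CCF − 2^32 = -2138882865.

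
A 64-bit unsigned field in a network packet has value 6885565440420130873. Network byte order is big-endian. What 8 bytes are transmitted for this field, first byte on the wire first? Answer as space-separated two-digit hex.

6885565440420130873 in hexadecimal, padded to 64 bits, is 0x5F8E714969F2B039.
Split into bytes (most-significant first): 5F 8E 71 49 69 F2 B0 39.
In big-endian order the high byte comes first in memory.
So the memory order matches the most-significant-first order: 5F 8E 71 49 69 F2 B0 39.

5F 8E 71 49 69 F2 B0 39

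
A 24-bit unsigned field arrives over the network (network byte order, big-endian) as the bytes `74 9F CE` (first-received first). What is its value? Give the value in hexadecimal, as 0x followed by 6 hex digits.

0x749FCE

In big-endian order the high byte comes first in memory.
The bytes are already most-significant first: 0x749FCE.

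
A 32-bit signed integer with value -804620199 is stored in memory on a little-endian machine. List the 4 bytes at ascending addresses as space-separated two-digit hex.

Two's complement of -804620199 in 32 bits: 804620199 = 0x2FF587A7; invert → 0xD00A7858; add 1 → 0xD00A7859.
Split into bytes (most-significant first): D0 0A 78 59.
Little-endian: lowest address holds the least-significant byte.
So at ascending addresses the bytes are 59 78 0A D0.

59 78 0A D0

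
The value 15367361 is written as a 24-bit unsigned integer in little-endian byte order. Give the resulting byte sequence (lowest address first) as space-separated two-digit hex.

C1 7C EA

15367361 in hexadecimal, padded to 24 bits, is 0xEA7CC1.
Split into bytes (most-significant first): EA 7C C1.
Little-endian stores the least-significant byte at the lowest address.
So at ascending addresses the bytes are C1 7C EA.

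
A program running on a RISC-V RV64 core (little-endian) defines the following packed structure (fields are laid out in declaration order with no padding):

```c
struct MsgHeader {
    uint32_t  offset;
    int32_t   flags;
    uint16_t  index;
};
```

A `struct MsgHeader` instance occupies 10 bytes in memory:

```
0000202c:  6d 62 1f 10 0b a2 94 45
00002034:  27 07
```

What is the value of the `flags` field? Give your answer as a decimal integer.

1167368715

`flags` follows `offset` (4 bytes), so it starts at byte offset 4 and occupies 4 bytes.
Bytes at offsets 4..7: 0B A2 94 45.
Little-endian: lowest address holds the least-significant byte.
Reassemble most-significant byte first: 45 94 A2 0B → 0x4594A20B.
0x4594A20B = 1167368715.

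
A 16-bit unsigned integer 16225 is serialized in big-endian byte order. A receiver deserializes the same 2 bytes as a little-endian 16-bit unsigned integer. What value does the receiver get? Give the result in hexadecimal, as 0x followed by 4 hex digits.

0x613F

16225 in 16-bit hexadecimal is 0x3F61.
Stored big-endian, the bytes at ascending addresses are 3F 61.
Read back as little-endian, the first byte is least significant, giving 0x613F.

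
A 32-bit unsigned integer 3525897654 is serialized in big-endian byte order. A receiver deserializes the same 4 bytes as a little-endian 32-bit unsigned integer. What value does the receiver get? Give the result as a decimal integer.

3068995794

3525897654 in 32-bit hexadecimal is 0xD228EDB6.
Stored big-endian, the bytes at ascending addresses are D2 28 ED B6.
Read back as little-endian, the first byte is least significant, giving 0xB6ED28D2.
0xB6ED28D2 = 3068995794.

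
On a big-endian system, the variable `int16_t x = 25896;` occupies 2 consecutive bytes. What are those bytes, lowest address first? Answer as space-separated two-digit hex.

25896 in hexadecimal, padded to 16 bits, is 0x6528.
Split into bytes (most-significant first): 65 28.
Big-endian stores the most-significant byte at the lowest address.
So the memory order matches the most-significant-first order: 65 28.

65 28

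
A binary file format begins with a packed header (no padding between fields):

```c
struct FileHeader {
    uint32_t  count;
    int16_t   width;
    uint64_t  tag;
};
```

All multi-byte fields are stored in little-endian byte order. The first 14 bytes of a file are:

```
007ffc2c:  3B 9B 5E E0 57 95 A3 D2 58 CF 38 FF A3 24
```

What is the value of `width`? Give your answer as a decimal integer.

-27305

`width` follows `count` (4 bytes), so it starts at byte offset 4 and occupies 2 bytes.
Bytes at offsets 4..5: 57 95.
Little-endian stores the least-significant byte at the lowest address.
Reassemble most-significant byte first: 95 57 → 0x9557.
Top bit is set, so as a signed 16-bit value this is 0x9557 − 2^16 = -27305.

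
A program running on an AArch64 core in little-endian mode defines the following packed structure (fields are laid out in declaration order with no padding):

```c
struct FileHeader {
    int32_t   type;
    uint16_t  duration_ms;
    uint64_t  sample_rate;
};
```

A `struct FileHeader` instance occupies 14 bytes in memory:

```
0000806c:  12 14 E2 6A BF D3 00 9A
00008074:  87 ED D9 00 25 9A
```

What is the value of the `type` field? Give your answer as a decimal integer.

1793201170

`type` is the first field, at byte offset 0, occupying 4 bytes.
Bytes at offsets 0..3: 12 14 E2 6A.
Little-endian stores the least-significant byte at the lowest address.
Reassemble most-significant byte first: 6A E2 14 12 → 0x6AE21412.
0x6AE21412 = 1793201170.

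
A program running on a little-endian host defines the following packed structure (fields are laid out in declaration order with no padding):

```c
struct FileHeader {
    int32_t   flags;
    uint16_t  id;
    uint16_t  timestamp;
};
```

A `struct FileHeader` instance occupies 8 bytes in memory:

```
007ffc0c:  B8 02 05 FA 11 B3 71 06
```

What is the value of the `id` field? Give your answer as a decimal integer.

45841

`id` follows `flags` (4 bytes), so it starts at byte offset 4 and occupies 2 bytes.
Bytes at offsets 4..5: 11 B3.
Little-endian stores the least-significant byte at the lowest address.
Reassemble most-significant byte first: B3 11 → 0xB311.
0xB311 = 45841.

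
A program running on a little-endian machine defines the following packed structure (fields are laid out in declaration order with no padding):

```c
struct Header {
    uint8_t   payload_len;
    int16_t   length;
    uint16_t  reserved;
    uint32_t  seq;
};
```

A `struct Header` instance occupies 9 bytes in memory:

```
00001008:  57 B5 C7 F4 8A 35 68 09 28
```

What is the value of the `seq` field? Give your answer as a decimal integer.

`seq` follows `payload_len` (1 B), `length` (2 B), `reserved` (2 B), so it starts at offset 1 + 2 + 2 = 5 and occupies 4 bytes.
Bytes at offsets 5..8: 35 68 09 28.
In little-endian order the low byte comes first in memory.
Reassemble most-significant byte first: 28 09 68 35 → 0x28096835.
0x28096835 = 671705141.

671705141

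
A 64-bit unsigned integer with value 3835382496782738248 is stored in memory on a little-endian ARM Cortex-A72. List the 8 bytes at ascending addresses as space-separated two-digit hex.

48 63 7C 62 0F 04 3A 35

3835382496782738248 in hexadecimal, padded to 64 bits, is 0x353A040F627C6348.
Split into bytes (most-significant first): 35 3A 04 0F 62 7C 63 48.
In little-endian order the low byte comes first in memory.
So at ascending addresses the bytes are 48 63 7C 62 0F 04 3A 35.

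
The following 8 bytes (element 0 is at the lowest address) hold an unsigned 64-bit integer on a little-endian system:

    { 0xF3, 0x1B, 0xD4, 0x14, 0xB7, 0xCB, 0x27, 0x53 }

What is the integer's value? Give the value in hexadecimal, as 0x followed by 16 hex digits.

Little-endian: lowest address holds the least-significant byte.
Reassemble most-significant byte first: 53 27 CB B7 14 D4 1B F3 → 0x5327CBB714D41BF3.

0x5327CBB714D41BF3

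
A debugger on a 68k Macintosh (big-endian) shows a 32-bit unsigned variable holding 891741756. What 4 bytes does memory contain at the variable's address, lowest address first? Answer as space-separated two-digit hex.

35 26 E6 3C

891741756 in hexadecimal, padded to 32 bits, is 0x3526E63C.
Split into bytes (most-significant first): 35 26 E6 3C.
Big-endian stores the most-significant byte at the lowest address.
So the memory order matches the most-significant-first order: 35 26 E6 3C.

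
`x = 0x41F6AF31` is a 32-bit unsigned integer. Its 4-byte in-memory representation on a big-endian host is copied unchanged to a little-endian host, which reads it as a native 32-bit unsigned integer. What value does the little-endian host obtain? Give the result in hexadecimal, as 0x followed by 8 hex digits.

0x31AFF641

Stored big-endian, the bytes at ascending addresses are 41 F6 AF 31.
Read back as little-endian, the first byte is least significant, giving 0x31AFF641.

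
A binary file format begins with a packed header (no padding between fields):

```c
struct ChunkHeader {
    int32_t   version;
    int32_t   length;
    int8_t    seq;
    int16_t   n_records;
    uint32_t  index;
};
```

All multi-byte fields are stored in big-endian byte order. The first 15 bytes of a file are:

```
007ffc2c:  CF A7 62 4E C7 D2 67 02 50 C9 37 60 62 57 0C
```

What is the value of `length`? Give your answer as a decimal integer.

-942512382

`length` follows `version` (4 bytes), so it starts at byte offset 4 and occupies 4 bytes.
Bytes at offsets 4..7: C7 D2 67 02.
Big-endian: lowest address holds the most-significant byte.
The bytes are already most-significant first: 0xC7D26702.
Top bit is set, so as a signed 32-bit value this is 0xC7D26702 − 2^32 = -942512382.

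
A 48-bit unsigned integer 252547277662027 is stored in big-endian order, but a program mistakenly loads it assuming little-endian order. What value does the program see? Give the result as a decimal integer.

82634210193637

252547277662027 in 48-bit hexadecimal is 0xE5B0BEC6274B.
Stored big-endian, the bytes at ascending addresses are E5 B0 BE C6 27 4B.
Read back as little-endian, the first byte is least significant, giving 0x4B27C6BEB0E5.
0x4B27C6BEB0E5 = 82634210193637.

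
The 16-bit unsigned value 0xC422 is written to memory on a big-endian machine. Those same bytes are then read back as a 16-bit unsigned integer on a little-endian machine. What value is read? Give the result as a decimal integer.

8900

Stored big-endian, the bytes at ascending addresses are C4 22.
Read back as little-endian, the first byte is least significant, giving 0x22C4.
0x22C4 = 8900.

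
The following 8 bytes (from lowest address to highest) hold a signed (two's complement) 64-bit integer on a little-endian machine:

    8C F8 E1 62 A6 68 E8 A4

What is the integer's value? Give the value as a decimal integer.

Little-endian stores the least-significant byte at the lowest address.
Reassemble most-significant byte first: A4 E8 68 A6 62 E1 F8 8C → 0xA4E868A662E1F88C.
Top bit is set, so as a signed 64-bit value this is 0xA4E868A662E1F88C − 2^64 = -6563881393059661684.

-6563881393059661684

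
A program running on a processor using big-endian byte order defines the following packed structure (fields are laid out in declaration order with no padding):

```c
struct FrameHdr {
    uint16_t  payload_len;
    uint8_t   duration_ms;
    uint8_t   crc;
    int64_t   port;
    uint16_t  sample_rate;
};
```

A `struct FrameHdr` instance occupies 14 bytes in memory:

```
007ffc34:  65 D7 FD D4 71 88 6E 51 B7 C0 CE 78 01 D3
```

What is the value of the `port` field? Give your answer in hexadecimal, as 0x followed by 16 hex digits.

0x71886E51B7C0CE78

`port` follows `payload_len` (2 B), `duration_ms` (1 B), `crc` (1 B), so it starts at offset 2 + 1 + 1 = 4 and occupies 8 bytes.
Bytes at offsets 4..11: 71 88 6E 51 B7 C0 CE 78.
In big-endian order the high byte comes first in memory.
The bytes are already most-significant first: 0x71886E51B7C0CE78.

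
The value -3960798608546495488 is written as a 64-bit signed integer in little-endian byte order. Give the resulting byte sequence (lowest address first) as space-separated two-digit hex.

00 84 B9 96 A6 6A 08 C9

Two's complement of -3960798608546495488 in 64 bits: 3960798608546495488 = 0x36F7955969467C00; invert → 0xC9086AA696B983FF; add 1 → 0xC9086AA696B98400.
Split into bytes (most-significant first): C9 08 6A A6 96 B9 84 00.
Little-endian stores the least-significant byte at the lowest address.
So at ascending addresses the bytes are 00 84 B9 96 A6 6A 08 C9.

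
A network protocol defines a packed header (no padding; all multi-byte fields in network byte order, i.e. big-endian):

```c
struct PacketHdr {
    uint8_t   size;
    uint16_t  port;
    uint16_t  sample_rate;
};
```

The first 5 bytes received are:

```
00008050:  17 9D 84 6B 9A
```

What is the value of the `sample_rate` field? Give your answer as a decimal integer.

27546

`sample_rate` follows `size` (1 B), `port` (2 B), so it starts at offset 1 + 2 = 3 and occupies 2 bytes.
Bytes at offsets 3..4: 6B 9A.
Big-endian stores the most-significant byte at the lowest address.
The bytes are already most-significant first: 0x6B9A.
0x6B9A = 27546.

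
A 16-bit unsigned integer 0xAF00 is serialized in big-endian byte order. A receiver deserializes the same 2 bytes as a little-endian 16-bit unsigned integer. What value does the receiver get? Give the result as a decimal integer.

Stored big-endian, the bytes at ascending addresses are AF 00.
Read back as little-endian, the first byte is least significant, giving 0x00AF.
0x00AF = 175.

175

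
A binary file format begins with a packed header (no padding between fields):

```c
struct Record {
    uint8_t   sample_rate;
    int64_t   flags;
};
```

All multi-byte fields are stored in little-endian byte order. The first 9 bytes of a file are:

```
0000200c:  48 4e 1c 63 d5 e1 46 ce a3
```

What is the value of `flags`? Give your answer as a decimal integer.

`flags` follows `sample_rate` (1 byte), so it starts at byte offset 1 and occupies 8 bytes.
Bytes at offsets 1..8: 4E 1C 63 D5 E1 46 CE A3.
In little-endian order the low byte comes first in memory.
Reassemble most-significant byte first: A3 CE 46 E1 D5 63 1C 4E → 0xA3CE46E1D5631C4E.
Top bit is set, so as a signed 64-bit value this is 0xA3CE46E1D5631C4E − 2^64 = -6643294464563274674.

-6643294464563274674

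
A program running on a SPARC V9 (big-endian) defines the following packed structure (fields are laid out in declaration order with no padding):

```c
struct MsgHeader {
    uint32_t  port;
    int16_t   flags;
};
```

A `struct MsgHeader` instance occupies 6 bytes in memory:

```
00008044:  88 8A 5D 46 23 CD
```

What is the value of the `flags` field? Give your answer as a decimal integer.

`flags` follows `port` (4 bytes), so it starts at byte offset 4 and occupies 2 bytes.
Bytes at offsets 4..5: 23 CD.
Big-endian: lowest address holds the most-significant byte.
The bytes are already most-significant first: 0x23CD.
0x23CD = 9165.

9165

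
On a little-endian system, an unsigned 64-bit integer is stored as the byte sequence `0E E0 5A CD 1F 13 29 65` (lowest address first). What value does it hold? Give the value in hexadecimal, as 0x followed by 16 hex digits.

Little-endian: lowest address holds the least-significant byte.
Reassemble most-significant byte first: 65 29 13 1F CD 5A E0 0E → 0x6529131FCD5AE00E.

0x6529131FCD5AE00E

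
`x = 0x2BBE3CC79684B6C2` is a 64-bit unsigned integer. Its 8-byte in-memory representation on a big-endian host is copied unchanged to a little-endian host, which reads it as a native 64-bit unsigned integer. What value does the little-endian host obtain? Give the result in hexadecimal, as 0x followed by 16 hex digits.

Stored big-endian, the bytes at ascending addresses are 2B BE 3C C7 96 84 B6 C2.
Read back as little-endian, the first byte is least significant, giving 0xC2B68496C73CBE2B.

0xC2B68496C73CBE2B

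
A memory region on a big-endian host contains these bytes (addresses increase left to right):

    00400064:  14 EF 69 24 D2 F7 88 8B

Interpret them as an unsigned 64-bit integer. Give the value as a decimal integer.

Big-endian: lowest address holds the most-significant byte.
The bytes are already most-significant first: 0x14EF6924D2F7888B.
0x14EF6924D2F7888B = 1508540007071582347.

1508540007071582347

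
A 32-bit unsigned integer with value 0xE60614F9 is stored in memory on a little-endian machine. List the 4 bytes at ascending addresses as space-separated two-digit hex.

F9 14 06 E6

Split into bytes (most-significant first): E6 06 14 F9.
Little-endian stores the least-significant byte at the lowest address.
So at ascending addresses the bytes are F9 14 06 E6.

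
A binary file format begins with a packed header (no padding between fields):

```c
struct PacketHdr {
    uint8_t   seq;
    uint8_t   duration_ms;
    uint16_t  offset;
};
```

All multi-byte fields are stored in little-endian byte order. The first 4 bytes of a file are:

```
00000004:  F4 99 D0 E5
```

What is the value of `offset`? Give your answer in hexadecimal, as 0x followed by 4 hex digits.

0xE5D0

`offset` follows `seq` (1 B), `duration_ms` (1 B), so it starts at offset 1 + 1 = 2 and occupies 2 bytes.
Bytes at offsets 2..3: D0 E5.
Little-endian stores the least-significant byte at the lowest address.
Reassemble most-significant byte first: E5 D0 → 0xE5D0.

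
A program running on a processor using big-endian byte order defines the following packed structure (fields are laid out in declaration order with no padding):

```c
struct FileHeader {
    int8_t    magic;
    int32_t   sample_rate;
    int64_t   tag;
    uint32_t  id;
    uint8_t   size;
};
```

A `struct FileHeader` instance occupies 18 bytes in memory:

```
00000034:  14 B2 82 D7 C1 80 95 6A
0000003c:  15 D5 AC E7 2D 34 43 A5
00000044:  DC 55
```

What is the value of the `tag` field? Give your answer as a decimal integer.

-9181315623313152211

`tag` follows `magic` (1 B), `sample_rate` (4 B), so it starts at offset 1 + 4 = 5 and occupies 8 bytes.
Bytes at offsets 5..12: 80 95 6A 15 D5 AC E7 2D.
Big-endian stores the most-significant byte at the lowest address.
The bytes are already most-significant first: 0x80956A15D5ACE72D.
Top bit is set, so as a signed 64-bit value this is 0x80956A15D5ACE72D − 2^64 = -9181315623313152211.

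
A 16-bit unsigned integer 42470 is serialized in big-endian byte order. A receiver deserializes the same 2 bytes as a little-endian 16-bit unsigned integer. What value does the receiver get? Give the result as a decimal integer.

59045

42470 in 16-bit hexadecimal is 0xA5E6.
Stored big-endian, the bytes at ascending addresses are A5 E6.
Read back as little-endian, the first byte is least significant, giving 0xE6A5.
0xE6A5 = 59045.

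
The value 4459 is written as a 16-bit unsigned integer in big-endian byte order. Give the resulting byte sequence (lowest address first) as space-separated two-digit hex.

4459 in hexadecimal, padded to 16 bits, is 0x116B.
Split into bytes (most-significant first): 11 6B.
Big-endian: lowest address holds the most-significant byte.
So the memory order matches the most-significant-first order: 11 6B.

11 6B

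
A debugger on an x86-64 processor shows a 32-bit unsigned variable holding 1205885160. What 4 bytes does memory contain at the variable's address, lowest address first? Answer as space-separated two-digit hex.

1205885160 in hexadecimal, padded to 32 bits, is 0x47E058E8.
Split into bytes (most-significant first): 47 E0 58 E8.
In little-endian order the low byte comes first in memory.
So at ascending addresses the bytes are E8 58 E0 47.

E8 58 E0 47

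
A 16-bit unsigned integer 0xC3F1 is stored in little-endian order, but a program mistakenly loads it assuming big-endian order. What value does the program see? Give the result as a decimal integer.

61891

Stored little-endian, the bytes at ascending addresses are F1 C3.
Read back as big-endian, the last byte is least significant, giving 0xF1C3.
0xF1C3 = 61891.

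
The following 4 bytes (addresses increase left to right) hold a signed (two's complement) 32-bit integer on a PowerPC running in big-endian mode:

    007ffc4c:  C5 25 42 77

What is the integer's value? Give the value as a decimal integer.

-987413897

Big-endian: lowest address holds the most-significant byte.
The bytes are already most-significant first: 0xC5254277.
Top bit is set, so as a signed 32-bit value this is 0xC5254277 − 2^32 = -987413897.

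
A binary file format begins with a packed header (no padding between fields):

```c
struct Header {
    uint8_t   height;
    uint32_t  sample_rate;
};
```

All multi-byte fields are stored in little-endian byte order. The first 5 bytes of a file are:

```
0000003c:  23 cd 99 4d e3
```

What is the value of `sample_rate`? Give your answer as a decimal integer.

`sample_rate` follows `height` (1 byte), so it starts at byte offset 1 and occupies 4 bytes.
Bytes at offsets 1..4: CD 99 4D E3.
In little-endian order the low byte comes first in memory.
Reassemble most-significant byte first: E3 4D 99 CD → 0xE34D99CD.
0xE34D99CD = 3813513677.

3813513677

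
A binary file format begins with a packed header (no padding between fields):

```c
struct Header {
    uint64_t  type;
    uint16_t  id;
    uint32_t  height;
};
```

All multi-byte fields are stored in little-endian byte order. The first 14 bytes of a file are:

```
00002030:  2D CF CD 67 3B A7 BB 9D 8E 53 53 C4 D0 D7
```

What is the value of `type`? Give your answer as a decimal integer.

`type` is the first field, at byte offset 0, occupying 8 bytes.
Bytes at offsets 0..7: 2D CF CD 67 3B A7 BB 9D.
Little-endian stores the least-significant byte at the lowest address.
Reassemble most-significant byte first: 9D BB A7 3B 67 CD CF 2D → 0x9DBBA73B67CDCF2D.
0x9DBBA73B67CDCF2D = 11365861958186028845.

11365861958186028845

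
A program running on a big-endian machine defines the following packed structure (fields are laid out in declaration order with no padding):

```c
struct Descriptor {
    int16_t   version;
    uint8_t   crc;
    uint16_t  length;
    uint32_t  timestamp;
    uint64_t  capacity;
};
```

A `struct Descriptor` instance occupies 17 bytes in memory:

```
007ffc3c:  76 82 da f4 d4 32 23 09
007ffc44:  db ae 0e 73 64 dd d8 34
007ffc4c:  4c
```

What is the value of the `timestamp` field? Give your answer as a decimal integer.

841157083

`timestamp` follows `version` (2 B), `crc` (1 B), `length` (2 B), so it starts at offset 2 + 1 + 2 = 5 and occupies 4 bytes.
Bytes at offsets 5..8: 32 23 09 DB.
In big-endian order the high byte comes first in memory.
The bytes are already most-significant first: 0x322309DB.
0x322309DB = 841157083.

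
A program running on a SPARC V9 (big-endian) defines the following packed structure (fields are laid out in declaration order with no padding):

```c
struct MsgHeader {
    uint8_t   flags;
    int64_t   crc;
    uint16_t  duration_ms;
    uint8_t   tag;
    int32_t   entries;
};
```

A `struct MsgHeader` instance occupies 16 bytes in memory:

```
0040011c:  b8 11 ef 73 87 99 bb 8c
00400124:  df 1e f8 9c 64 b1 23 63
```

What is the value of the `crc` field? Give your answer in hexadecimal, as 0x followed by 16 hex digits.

`crc` follows `flags` (1 byte), so it starts at byte offset 1 and occupies 8 bytes.
Bytes at offsets 1..8: 11 EF 73 87 99 BB 8C DF.
Big-endian: lowest address holds the most-significant byte.
The bytes are already most-significant first: 0x11EF738799BB8CDF.

0x11EF738799BB8CDF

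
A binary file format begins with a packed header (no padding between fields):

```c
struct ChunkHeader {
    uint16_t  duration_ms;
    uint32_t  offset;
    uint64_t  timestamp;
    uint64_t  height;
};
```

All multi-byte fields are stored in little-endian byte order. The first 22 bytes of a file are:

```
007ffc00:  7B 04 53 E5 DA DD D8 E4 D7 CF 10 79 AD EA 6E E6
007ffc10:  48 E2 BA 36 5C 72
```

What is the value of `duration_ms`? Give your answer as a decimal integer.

1147

`duration_ms` is the first field, at byte offset 0, occupying 2 bytes.
Bytes at offsets 0..1: 7B 04.
Little-endian: lowest address holds the least-significant byte.
Reassemble most-significant byte first: 04 7B → 0x047B.
0x047B = 1147.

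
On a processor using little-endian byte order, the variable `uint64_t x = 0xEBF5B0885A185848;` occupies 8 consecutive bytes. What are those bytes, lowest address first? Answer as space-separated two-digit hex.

Split into bytes (most-significant first): EB F5 B0 88 5A 18 58 48.
Little-endian: lowest address holds the least-significant byte.
So at ascending addresses the bytes are 48 58 18 5A 88 B0 F5 EB.

48 58 18 5A 88 B0 F5 EB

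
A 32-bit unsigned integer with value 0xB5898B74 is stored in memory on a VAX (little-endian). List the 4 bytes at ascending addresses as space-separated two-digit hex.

74 8B 89 B5

Split into bytes (most-significant first): B5 89 8B 74.
In little-endian order the low byte comes first in memory.
So at ascending addresses the bytes are 74 8B 89 B5.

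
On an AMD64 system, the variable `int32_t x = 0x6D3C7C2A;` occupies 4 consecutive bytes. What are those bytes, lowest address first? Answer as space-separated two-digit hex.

Split into bytes (most-significant first): 6D 3C 7C 2A.
Little-endian: lowest address holds the least-significant byte.
So at ascending addresses the bytes are 2A 7C 3C 6D.

2A 7C 3C 6D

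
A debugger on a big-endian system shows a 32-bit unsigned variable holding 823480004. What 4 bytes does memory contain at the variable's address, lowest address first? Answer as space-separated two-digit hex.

823480004 in hexadecimal, padded to 32 bits, is 0x31154EC4.
Split into bytes (most-significant first): 31 15 4E C4.
In big-endian order the high byte comes first in memory.
So the memory order matches the most-significant-first order: 31 15 4E C4.

31 15 4E C4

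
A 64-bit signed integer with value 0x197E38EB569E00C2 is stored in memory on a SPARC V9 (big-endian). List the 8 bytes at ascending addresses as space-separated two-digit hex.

Split into bytes (most-significant first): 19 7E 38 EB 56 9E 00 C2.
In big-endian order the high byte comes first in memory.
So the memory order matches the most-significant-first order: 19 7E 38 EB 56 9E 00 C2.

19 7E 38 EB 56 9E 00 C2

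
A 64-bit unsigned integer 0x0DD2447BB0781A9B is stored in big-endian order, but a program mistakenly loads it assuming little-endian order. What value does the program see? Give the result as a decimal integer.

Stored big-endian, the bytes at ascending addresses are 0D D2 44 7B B0 78 1A 9B.
Read back as little-endian, the first byte is least significant, giving 0x9B1A78B07B44D20D.
0x9B1A78B07B44D20D = 11176378124650992141.

11176378124650992141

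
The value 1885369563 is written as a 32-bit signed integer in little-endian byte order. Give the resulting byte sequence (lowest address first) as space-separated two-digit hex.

DB 74 60 70

1885369563 in hexadecimal, padded to 32 bits, is 0x706074DB.
Split into bytes (most-significant first): 70 60 74 DB.
Little-endian: lowest address holds the least-significant byte.
So at ascending addresses the bytes are DB 74 60 70.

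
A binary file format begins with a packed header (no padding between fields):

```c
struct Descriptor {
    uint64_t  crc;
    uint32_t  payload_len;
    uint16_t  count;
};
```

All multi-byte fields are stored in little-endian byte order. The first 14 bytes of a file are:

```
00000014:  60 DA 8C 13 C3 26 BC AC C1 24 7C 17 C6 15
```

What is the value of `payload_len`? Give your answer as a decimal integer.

394011841

`payload_len` follows `crc` (8 bytes), so it starts at byte offset 8 and occupies 4 bytes.
Bytes at offsets 8..11: C1 24 7C 17.
Little-endian: lowest address holds the least-significant byte.
Reassemble most-significant byte first: 17 7C 24 C1 → 0x177C24C1.
0x177C24C1 = 394011841.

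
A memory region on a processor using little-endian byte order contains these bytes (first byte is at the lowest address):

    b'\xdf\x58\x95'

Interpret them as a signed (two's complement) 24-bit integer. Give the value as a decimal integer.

-6989601

Little-endian stores the least-significant byte at the lowest address.
Reassemble most-significant byte first: 95 58 DF → 0x9558DF.
Top bit is set, so as a signed 24-bit value this is 0x9558DF − 2^24 = -6989601.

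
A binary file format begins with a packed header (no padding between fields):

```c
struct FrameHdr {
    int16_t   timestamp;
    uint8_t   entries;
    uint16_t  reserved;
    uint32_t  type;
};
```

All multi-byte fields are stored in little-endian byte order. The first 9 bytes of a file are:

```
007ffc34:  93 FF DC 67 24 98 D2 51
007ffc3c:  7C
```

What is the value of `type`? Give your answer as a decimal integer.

2085737112

`type` follows `timestamp` (2 B), `entries` (1 B), `reserved` (2 B), so it starts at offset 2 + 1 + 2 = 5 and occupies 4 bytes.
Bytes at offsets 5..8: 98 D2 51 7C.
Little-endian stores the least-significant byte at the lowest address.
Reassemble most-significant byte first: 7C 51 D2 98 → 0x7C51D298.
0x7C51D298 = 2085737112.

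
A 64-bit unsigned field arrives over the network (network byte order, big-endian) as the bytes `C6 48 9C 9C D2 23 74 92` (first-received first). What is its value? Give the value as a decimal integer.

Big-endian stores the most-significant byte at the lowest address.
The bytes are already most-significant first: 0xC6489C9CD2237492.
0xC6489C9CD2237492 = 14287842015187268754.

14287842015187268754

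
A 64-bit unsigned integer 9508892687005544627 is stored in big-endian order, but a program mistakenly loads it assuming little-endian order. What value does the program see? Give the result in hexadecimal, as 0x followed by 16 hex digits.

9508892687005544627 in 64-bit hexadecimal is 0x83F65F84C04670B3.
Stored big-endian, the bytes at ascending addresses are 83 F6 5F 84 C0 46 70 B3.
Read back as little-endian, the first byte is least significant, giving 0xB37046C0845FF683.

0xB37046C0845FF683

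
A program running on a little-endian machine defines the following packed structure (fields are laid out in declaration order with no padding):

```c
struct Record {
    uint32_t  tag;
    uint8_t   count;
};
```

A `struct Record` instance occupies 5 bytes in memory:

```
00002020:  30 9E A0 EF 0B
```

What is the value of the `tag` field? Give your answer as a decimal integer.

`tag` is the first field, at byte offset 0, occupying 4 bytes.
Bytes at offsets 0..3: 30 9E A0 EF.
Little-endian: lowest address holds the least-significant byte.
Reassemble most-significant byte first: EF A0 9E 30 → 0xEFA09E30.
0xEFA09E30 = 4020280880.

4020280880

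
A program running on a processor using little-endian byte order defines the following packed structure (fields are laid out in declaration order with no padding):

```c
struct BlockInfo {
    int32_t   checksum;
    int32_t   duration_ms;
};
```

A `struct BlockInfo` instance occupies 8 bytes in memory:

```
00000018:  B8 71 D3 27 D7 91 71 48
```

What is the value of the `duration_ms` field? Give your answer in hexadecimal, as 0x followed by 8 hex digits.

`duration_ms` follows `checksum` (4 bytes), so it starts at byte offset 4 and occupies 4 bytes.
Bytes at offsets 4..7: D7 91 71 48.
Little-endian stores the least-significant byte at the lowest address.
Reassemble most-significant byte first: 48 71 91 D7 → 0x487191D7.

0x487191D7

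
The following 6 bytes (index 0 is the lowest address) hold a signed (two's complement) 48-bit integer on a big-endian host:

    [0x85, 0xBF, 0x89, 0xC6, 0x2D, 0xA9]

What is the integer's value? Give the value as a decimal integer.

Big-endian: lowest address holds the most-significant byte.
The bytes are already most-significant first: 0x85BF89C62DA9.
Top bit is set, so as a signed 48-bit value this is 0x85BF89C62DA9 − 2^48 = -134417279996503.

-134417279996503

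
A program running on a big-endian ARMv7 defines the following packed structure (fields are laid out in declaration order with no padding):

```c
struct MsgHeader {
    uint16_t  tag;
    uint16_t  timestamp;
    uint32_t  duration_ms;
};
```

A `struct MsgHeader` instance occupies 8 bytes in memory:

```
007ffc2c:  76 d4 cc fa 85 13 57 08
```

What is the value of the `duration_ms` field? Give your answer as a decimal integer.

2232637192

`duration_ms` follows `tag` (2 B), `timestamp` (2 B), so it starts at offset 2 + 2 = 4 and occupies 4 bytes.
Bytes at offsets 4..7: 85 13 57 08.
Big-endian: lowest address holds the most-significant byte.
The bytes are already most-significant first: 0x85135708.
0x85135708 = 2232637192.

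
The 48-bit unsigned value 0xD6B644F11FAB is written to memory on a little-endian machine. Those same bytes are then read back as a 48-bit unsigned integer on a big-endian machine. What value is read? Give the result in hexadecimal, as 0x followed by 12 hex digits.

Stored little-endian, the bytes at ascending addresses are AB 1F F1 44 B6 D6.
Read back as big-endian, the last byte is least significant, giving 0xAB1FF144B6D6.

0xAB1FF144B6D6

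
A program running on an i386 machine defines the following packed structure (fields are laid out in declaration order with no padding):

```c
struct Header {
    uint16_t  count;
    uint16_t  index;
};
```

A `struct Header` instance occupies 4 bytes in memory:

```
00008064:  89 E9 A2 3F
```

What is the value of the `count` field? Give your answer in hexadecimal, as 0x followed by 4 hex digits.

`count` is the first field, at byte offset 0, occupying 2 bytes.
Bytes at offsets 0..1: 89 E9.
Little-endian stores the least-significant byte at the lowest address.
Reassemble most-significant byte first: E9 89 → 0xE989.

0xE989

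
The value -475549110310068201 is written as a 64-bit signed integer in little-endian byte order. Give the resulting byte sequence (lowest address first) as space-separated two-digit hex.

Two's complement of -475549110310068201 in 64 bits: 475549110310068201 = 0x06997D657148DFE9; invert → 0xF966829A8EB72016; add 1 → 0xF966829A8EB72017.
Split into bytes (most-significant first): F9 66 82 9A 8E B7 20 17.
In little-endian order the low byte comes first in memory.
So at ascending addresses the bytes are 17 20 B7 8E 9A 82 66 F9.

17 20 B7 8E 9A 82 66 F9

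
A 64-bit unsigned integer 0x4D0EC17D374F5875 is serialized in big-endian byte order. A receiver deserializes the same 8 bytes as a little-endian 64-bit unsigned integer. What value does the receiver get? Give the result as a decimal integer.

Stored big-endian, the bytes at ascending addresses are 4D 0E C1 7D 37 4F 58 75.
Read back as little-endian, the first byte is least significant, giving 0x75584F377DC10E4D.
0x75584F377DC10E4D = 8455595400139705933.

8455595400139705933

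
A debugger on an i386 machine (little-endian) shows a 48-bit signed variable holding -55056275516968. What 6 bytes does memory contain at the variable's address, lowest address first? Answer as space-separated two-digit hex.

Two's complement of -55056275516968 in 48 bits: 55056275516968 = 0x3212C9BEAE28; invert → 0xCDED364151D7; add 1 → 0xCDED364151D8.
Split into bytes (most-significant first): CD ED 36 41 51 D8.
Little-endian: lowest address holds the least-significant byte.
So at ascending addresses the bytes are D8 51 41 36 ED CD.

D8 51 41 36 ED CD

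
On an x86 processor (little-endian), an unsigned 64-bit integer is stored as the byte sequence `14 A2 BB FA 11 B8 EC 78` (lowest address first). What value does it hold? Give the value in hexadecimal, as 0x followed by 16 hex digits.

In little-endian order the low byte comes first in memory.
Reassemble most-significant byte first: 78 EC B8 11 FA BB A2 14 → 0x78ECB811FABBA214.

0x78ECB811FABBA214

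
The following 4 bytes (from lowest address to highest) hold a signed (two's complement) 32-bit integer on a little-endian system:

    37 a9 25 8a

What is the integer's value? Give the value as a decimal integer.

Little-endian: lowest address holds the least-significant byte.
Reassemble most-significant byte first: 8A 25 A9 37 → 0x8A25A937.
Top bit is set, so as a signed 32-bit value this is 0x8A25A937 − 2^32 = -1977243337.

-1977243337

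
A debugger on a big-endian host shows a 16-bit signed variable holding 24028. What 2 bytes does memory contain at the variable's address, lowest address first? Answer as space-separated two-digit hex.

5D DC

24028 in hexadecimal, padded to 16 bits, is 0x5DDC.
Split into bytes (most-significant first): 5D DC.
Big-endian: lowest address holds the most-significant byte.
So the memory order matches the most-significant-first order: 5D DC.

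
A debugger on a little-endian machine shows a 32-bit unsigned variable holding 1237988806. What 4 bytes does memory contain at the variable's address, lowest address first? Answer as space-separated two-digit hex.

C6 35 CA 49

1237988806 in hexadecimal, padded to 32 bits, is 0x49CA35C6.
Split into bytes (most-significant first): 49 CA 35 C6.
Little-endian: lowest address holds the least-significant byte.
So at ascending addresses the bytes are C6 35 CA 49.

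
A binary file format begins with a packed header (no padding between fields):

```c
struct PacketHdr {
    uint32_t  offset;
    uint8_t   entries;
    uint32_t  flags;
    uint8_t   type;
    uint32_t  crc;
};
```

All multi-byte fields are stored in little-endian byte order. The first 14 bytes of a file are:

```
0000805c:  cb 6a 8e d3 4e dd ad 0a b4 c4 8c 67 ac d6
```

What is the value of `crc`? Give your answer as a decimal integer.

`crc` follows `offset` (4 B), `entries` (1 B), `flags` (4 B), `type` (1 B), so it starts at offset 4 + 1 + 4 + 1 = 10 and occupies 4 bytes.
Bytes at offsets 10..13: 8C 67 AC D6.
Little-endian: lowest address holds the least-significant byte.
Reassemble most-significant byte first: D6 AC 67 8C → 0xD6AC678C.
0xD6AC678C = 3601622924.

3601622924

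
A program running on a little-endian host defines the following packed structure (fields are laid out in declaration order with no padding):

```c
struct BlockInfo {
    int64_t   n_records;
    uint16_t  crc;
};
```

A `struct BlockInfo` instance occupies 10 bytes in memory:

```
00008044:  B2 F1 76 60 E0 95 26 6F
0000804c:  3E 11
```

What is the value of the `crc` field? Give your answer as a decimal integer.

`crc` follows `n_records` (8 bytes), so it starts at byte offset 8 and occupies 2 bytes.
Bytes at offsets 8..9: 3E 11.
Little-endian: lowest address holds the least-significant byte.
Reassemble most-significant byte first: 11 3E → 0x113E.
0x113E = 4414.

4414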